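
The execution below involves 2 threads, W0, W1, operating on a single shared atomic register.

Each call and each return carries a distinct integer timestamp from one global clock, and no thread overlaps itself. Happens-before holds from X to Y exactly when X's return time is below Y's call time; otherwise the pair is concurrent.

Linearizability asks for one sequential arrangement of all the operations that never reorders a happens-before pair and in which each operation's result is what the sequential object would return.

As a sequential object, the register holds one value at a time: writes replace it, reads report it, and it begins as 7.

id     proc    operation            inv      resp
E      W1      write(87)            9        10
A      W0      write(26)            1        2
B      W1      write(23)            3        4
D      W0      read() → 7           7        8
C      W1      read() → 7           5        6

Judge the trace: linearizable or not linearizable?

events 1..5 are fine; event 6 — the response of C at time 6 — makes the prefix non-linearizable
one real-time candidate order over the 3 completed operations — the atomic register replay rejects it
take A, B, C: step 3 already fails, because C read() → 7 cannot occur there

not linearizable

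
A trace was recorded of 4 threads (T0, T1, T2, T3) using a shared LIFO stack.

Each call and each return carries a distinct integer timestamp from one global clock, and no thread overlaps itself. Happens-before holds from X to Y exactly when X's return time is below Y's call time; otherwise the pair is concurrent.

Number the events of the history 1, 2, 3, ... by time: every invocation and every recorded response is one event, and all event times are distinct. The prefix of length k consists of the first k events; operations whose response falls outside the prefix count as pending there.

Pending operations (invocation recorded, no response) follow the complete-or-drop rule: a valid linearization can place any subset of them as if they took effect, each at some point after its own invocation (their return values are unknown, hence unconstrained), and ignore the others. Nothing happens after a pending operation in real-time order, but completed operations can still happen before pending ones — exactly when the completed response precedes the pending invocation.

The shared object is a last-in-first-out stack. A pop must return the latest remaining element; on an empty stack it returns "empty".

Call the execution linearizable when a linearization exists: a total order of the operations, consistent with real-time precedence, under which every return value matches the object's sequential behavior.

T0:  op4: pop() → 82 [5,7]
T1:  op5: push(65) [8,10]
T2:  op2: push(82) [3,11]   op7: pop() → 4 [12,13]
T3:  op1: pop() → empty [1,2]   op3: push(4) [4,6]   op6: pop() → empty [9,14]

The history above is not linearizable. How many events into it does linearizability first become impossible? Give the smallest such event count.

14

events 1..13 are linearizable; a witness order is op1, op2, op4, op3, op5, op6, op7:
step 1: op1 pop() → empty — stack <>
step 2: op2 push(82) — stack <82>
step 3: op4 pop() → 82 — stack <>
step 4: op3 push(4) — stack <4>
step 5: op5 push(65) — stack <4,65>
step 6: op6 pop() (pending, included) — stack <4>
step 7: op7 pop() → 4 — stack <>
once event 14 joins (op6's response, time 14), exhaustive search finds no witness
one such order, op1, op2, op3, op4, op5, op6, op7, breaks at step 4 where op4 pop() → 82 is illegal
one such order, op1, op2, op3, op4, op5, op7, op6, breaks at step 4 where op4 pop() → 82 is illegal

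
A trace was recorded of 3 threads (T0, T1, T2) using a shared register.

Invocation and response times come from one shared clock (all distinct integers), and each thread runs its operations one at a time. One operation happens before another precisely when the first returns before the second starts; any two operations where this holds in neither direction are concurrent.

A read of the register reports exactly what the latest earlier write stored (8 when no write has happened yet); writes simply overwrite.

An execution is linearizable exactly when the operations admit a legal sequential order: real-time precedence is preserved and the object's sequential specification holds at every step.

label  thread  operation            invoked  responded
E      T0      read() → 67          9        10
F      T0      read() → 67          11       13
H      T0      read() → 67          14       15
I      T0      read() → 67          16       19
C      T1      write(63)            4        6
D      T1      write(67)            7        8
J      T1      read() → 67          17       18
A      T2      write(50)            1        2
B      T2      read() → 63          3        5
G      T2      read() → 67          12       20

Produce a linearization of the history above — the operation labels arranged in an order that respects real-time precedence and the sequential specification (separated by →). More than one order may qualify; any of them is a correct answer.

1. A write(50), leaving value 50
2. C write(63), leaving value 63
3. B read() → 63, leaving value 63
4. D write(67), leaving value 67
5. E read() → 67, leaving value 67
6. F read() → 67, leaving value 67
7. G read() → 67, leaving value 67
8. H read() → 67, leaving value 67
9. I read() → 67, leaving value 67
10. J read() → 67, leaving value 67

A → C → B → D → E → F → G → H → I → J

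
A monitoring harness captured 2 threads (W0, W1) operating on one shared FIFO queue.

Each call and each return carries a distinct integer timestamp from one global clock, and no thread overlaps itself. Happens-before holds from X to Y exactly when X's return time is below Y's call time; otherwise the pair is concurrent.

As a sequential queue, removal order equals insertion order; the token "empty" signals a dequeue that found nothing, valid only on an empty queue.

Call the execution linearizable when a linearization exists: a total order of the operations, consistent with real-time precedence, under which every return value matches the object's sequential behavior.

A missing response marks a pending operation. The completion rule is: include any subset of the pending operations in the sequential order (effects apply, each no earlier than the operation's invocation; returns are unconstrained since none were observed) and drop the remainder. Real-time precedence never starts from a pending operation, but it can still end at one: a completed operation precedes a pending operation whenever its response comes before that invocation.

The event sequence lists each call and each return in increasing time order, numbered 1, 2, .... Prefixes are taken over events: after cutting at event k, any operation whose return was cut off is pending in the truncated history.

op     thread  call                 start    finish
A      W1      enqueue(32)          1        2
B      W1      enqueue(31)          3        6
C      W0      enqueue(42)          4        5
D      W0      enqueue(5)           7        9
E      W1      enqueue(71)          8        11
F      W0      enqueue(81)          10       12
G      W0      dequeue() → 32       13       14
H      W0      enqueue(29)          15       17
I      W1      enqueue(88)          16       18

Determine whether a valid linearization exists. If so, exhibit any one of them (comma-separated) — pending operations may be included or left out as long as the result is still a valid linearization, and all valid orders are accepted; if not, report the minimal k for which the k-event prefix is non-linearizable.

linearizable — witness: A, B, C, D, E, F, G, H, I

after step 1 (A enqueue(32)): queue <32>
after step 2 (B enqueue(31)): queue <32,31>
after step 3 (C enqueue(42)): queue <32,31,42>
after step 4 (D enqueue(5)): queue <32,31,42,5>
after step 5 (E enqueue(71)): queue <32,31,42,5,71>
after step 6 (F enqueue(81)): queue <32,31,42,5,71,81>
after step 7 (G dequeue() → 32): queue <31,42,5,71,81>
after step 8 (H enqueue(29)): queue <31,42,5,71,81,29>
after step 9 (I enqueue(88)): queue <31,42,5,71,81,29,88>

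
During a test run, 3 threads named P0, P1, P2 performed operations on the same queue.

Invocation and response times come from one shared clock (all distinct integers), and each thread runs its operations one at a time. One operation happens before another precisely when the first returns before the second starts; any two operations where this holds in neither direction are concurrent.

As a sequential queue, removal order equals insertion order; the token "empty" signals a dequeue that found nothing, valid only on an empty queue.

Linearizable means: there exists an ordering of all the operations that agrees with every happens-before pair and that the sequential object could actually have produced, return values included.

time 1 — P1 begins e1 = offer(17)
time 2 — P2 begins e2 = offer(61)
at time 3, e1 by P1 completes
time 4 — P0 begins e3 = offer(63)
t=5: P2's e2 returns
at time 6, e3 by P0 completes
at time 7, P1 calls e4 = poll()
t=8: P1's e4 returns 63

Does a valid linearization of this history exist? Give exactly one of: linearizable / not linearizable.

the violation lands at event 8, e4's response at time 8: events 1..7 linearize, events 1..8 do not
every one of the 3 real-time-consistent orders over 4 completed queue ops fails the sequential spec
sample order e1, e2, e3, e4 stalls at step 4 — e4 poll() → 63 has no legal effect
sample order e1, e3, e2, e4 stalls at step 4 — e4 poll() → 63 has no legal effect

not linearizable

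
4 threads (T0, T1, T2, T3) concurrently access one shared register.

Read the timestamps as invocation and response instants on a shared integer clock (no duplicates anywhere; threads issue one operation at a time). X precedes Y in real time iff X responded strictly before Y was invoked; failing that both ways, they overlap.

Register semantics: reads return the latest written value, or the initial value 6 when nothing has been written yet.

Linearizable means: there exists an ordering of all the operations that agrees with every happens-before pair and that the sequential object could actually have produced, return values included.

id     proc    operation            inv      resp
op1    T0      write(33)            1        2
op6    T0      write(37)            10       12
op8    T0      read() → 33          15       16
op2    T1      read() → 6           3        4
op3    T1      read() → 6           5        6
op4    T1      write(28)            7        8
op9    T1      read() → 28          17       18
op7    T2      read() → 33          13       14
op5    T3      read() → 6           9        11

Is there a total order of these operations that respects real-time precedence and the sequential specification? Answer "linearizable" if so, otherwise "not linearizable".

cut after 3 events: linearizable; cut after 4 events (op2 responds, time 4): not linearizable
the completed operations (2 total) allow one real-time order; the register replay rejects it
sample order op1, op2 stalls at step 2 — op2 read() → 6 has no legal effect

not linearizable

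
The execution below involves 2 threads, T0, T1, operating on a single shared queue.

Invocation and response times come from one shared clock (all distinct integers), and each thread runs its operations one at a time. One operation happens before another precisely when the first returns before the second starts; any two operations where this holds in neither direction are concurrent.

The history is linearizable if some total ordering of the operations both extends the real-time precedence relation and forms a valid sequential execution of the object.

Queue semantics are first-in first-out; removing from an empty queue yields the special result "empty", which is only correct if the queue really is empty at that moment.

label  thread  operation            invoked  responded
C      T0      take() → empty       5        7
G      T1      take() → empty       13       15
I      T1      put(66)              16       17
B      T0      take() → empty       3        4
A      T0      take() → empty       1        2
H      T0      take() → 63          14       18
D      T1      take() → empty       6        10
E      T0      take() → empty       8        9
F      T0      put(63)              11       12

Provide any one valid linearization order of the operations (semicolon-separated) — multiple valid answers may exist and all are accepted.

after step 1 (A take() → empty): queue <>
after step 2 (B take() → empty): queue <>
after step 3 (C take() → empty): queue <>
after step 4 (D take() → empty): queue <>
after step 5 (E take() → empty): queue <>
after step 6 (F put(63)): queue <63>
after step 7 (H take() → 63): queue <>
after step 8 (G take() → empty): queue <>
after step 9 (I put(66)): queue <66>

A; B; C; D; E; F; H; G; I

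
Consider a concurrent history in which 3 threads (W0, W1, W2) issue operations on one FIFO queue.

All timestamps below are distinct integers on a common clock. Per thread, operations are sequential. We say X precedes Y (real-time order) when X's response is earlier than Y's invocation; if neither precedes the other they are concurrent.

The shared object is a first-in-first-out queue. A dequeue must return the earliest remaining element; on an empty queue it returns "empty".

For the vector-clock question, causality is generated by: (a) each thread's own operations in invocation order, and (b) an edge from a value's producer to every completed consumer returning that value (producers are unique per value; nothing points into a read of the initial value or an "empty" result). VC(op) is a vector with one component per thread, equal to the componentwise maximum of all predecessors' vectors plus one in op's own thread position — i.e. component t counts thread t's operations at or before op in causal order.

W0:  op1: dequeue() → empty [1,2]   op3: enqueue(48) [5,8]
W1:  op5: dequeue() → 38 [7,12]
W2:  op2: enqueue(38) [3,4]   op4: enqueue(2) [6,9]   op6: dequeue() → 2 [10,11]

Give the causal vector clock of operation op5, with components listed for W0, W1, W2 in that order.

no predecessors for op2 (invoked 3): W2 increments from zero → (0, 0, 1)
no predecessors for op1 (invoked 1): W0 increments from zero → (1, 0, 0)
invoked at 6, op4 merges VC(op2)=(0, 0, 1) and bumps W2's slot → (0, 0, 2)
invoked at 7, op5 merges VC(op2)=(0, 0, 1) and bumps W1's slot → (0, 1, 1)
invoked at 5, op3 merges VC(op1)=(1, 0, 0) and bumps W0's slot → (2, 0, 0)
invoked at 10, op6 merges VC(op4)=(0, 0, 2) and bumps W2's slot → (0, 0, 3)
target: VC(op5) = (0, 1, 1)

(0, 1, 1)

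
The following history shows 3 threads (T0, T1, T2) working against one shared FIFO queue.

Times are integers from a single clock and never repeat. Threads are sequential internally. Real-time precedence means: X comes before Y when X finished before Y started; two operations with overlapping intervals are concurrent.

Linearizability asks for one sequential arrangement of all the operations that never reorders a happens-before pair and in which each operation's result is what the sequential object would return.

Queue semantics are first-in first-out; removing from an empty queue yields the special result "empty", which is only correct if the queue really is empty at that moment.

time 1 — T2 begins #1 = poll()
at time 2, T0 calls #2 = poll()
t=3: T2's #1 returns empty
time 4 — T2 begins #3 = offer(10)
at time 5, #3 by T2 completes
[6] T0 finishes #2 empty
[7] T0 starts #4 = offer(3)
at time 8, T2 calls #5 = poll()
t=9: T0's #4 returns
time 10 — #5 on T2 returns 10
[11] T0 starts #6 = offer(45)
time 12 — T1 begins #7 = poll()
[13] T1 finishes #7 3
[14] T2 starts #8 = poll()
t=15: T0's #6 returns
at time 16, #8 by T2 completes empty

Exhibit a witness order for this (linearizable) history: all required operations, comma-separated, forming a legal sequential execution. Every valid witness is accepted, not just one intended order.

#1, #2, #3, #4, #5, #7, #8, #6

1. #1 poll() → empty, leaving queue <>
2. #2 poll() → empty, leaving queue <>
3. #3 offer(10), leaving queue <10>
4. #4 offer(3), leaving queue <10,3>
5. #5 poll() → 10, leaving queue <3>
6. #7 poll() → 3, leaving queue <>
7. #8 poll() → empty, leaving queue <>
8. #6 offer(45), leaving queue <45>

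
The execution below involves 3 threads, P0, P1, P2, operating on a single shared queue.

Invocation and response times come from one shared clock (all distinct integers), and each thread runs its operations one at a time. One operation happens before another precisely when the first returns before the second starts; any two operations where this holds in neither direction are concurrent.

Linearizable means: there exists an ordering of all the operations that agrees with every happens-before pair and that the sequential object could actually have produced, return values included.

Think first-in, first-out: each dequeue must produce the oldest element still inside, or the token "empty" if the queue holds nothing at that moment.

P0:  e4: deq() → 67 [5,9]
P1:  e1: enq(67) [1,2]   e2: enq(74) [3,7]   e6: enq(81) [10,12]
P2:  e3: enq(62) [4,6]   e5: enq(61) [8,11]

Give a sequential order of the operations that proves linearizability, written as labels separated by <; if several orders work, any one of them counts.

step 1: e1 enq(67) — queue <67>
step 2: e2 enq(74) — queue <67,74>
step 3: e3 enq(62) — queue <67,74,62>
step 4: e4 deq() → 67 — queue <74,62>
step 5: e5 enq(61) — queue <74,62,61>
step 6: e6 enq(81) — queue <74,62,61,81>

e1 < e2 < e3 < e4 < e5 < e6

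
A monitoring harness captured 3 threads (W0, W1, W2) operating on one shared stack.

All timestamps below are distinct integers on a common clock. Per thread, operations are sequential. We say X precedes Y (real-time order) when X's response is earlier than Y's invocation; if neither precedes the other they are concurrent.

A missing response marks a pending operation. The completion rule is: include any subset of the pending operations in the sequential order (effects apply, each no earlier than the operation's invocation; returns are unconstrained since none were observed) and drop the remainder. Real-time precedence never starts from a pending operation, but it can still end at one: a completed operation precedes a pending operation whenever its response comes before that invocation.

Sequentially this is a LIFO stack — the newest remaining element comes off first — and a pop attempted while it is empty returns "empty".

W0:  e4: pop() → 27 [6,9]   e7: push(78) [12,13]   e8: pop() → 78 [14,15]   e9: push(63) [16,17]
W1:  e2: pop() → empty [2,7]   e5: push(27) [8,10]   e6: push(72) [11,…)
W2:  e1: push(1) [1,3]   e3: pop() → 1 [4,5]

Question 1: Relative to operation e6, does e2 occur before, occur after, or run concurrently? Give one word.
Answer: before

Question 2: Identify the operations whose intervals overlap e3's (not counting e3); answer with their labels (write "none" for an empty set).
Answer: e2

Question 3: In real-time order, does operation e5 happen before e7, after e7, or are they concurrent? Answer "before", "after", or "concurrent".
Answer: before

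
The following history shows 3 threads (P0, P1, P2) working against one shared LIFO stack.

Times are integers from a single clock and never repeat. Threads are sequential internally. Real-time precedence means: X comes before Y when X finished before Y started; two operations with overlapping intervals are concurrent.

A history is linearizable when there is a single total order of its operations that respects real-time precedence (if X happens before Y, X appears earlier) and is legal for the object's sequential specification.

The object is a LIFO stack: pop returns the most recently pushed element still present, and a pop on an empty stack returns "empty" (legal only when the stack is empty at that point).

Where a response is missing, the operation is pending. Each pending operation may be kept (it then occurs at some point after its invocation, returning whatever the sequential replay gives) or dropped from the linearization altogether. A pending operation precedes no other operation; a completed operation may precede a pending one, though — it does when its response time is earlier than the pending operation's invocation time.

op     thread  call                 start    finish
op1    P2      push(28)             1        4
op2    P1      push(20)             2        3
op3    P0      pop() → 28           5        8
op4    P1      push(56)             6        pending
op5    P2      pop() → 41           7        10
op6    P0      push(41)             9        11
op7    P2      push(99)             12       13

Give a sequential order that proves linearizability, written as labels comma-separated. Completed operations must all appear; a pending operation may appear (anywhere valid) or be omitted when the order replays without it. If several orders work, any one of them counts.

step 1: op2 push(20) — stack <20>
step 2: op1 push(28) — stack <20,28>
step 3: op3 pop() → 28 — stack <20>
step 4: op4 push(56) (pending, included) — stack <20,56>
step 5: op6 push(41) — stack <20,56,41>
step 6: op5 pop() → 41 — stack <20,56>
step 7: op7 push(99) — stack <20,56,99>

op2, op1, op3, op4, op6, op5, op7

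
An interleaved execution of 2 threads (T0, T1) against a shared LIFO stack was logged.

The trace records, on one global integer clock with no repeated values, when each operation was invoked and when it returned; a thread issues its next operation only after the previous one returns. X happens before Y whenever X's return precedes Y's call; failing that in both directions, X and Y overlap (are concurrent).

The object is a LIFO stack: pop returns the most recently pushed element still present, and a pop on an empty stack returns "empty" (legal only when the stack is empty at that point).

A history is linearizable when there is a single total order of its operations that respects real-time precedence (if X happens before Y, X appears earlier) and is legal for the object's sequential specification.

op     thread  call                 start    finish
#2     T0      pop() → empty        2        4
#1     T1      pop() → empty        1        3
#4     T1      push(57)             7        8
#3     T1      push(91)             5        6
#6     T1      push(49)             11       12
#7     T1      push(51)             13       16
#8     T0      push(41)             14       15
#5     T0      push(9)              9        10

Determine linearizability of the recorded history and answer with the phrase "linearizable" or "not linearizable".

a witness: #1, #2, #3, #4, #5, #6, #7, #8
1. #1 pop() → empty, leaving stack <>
2. #2 pop() → empty, leaving stack <>
3. #3 push(91), leaving stack <91>
4. #4 push(57), leaving stack <91,57>
5. #5 push(9), leaving stack <91,57,9>
6. #6 push(49), leaving stack <91,57,9,49>
7. #7 push(51), leaving stack <91,57,9,49,51>
8. #8 push(41), leaving stack <91,57,9,49,51,41>

linearizable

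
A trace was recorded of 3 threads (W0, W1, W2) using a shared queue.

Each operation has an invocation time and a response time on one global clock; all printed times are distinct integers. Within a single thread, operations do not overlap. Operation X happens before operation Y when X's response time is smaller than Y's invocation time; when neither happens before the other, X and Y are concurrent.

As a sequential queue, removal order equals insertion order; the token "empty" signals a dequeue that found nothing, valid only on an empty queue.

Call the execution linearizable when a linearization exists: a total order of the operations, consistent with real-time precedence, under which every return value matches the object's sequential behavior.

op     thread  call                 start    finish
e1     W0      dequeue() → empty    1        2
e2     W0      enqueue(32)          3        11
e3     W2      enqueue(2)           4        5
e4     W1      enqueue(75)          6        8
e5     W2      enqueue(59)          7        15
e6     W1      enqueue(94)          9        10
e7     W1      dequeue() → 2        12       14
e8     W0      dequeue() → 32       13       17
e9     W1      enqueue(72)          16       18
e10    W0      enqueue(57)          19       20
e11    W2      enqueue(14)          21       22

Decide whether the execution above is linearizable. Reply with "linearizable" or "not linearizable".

linearizable

witness order: e1, e2, e3, e4, e5, e6, e8, e7, e9, e10, e11
step 1: e1 dequeue() → empty — queue <>
step 2: e2 enqueue(32) — queue <32>
step 3: e3 enqueue(2) — queue <32,2>
step 4: e4 enqueue(75) — queue <32,2,75>
step 5: e5 enqueue(59) — queue <32,2,75,59>
step 6: e6 enqueue(94) — queue <32,2,75,59,94>
step 7: e8 dequeue() → 32 — queue <2,75,59,94>
step 8: e7 dequeue() → 2 — queue <75,59,94>
step 9: e9 enqueue(72) — queue <75,59,94,72>
step 10: e10 enqueue(57) — queue <75,59,94,72,57>
step 11: e11 enqueue(14) — queue <75,59,94,72,57,14>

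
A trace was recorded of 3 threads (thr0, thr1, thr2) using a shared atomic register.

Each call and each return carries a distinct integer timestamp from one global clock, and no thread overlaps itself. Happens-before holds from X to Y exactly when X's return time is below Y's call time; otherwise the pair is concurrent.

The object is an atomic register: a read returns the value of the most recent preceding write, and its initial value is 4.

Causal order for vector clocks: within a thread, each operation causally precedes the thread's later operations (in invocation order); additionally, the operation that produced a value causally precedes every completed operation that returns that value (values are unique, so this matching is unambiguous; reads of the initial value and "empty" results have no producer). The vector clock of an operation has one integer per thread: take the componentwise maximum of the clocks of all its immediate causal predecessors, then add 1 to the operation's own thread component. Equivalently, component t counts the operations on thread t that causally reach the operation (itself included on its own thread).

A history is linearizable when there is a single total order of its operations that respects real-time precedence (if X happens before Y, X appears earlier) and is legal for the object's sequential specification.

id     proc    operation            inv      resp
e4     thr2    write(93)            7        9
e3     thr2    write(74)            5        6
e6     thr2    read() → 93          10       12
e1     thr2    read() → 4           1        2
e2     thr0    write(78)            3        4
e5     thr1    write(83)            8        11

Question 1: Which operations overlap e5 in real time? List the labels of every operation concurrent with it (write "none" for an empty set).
e4, e6

e5 spans [8,11]: anything still running between times 8 and 11 counts as concurrent
e1 [1,2]: before
e2 [3,4]: before
e3 [5,6]: before
e4 [7,9]: concurrent
e6 [10,12]: concurrent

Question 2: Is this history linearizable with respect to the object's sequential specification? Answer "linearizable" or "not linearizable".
linearizable

witness order: e1, e2, e3, e4, e6, e5
after step 1 (e1 read() → 4): value 4
after step 2 (e2 write(78)): value 78
after step 3 (e3 write(74)): value 74
after step 4 (e4 write(93)): value 93
after step 5 (e6 read() → 93): value 93
after step 6 (e5 write(83)): value 83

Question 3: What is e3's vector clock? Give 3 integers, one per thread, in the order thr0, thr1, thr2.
(0, 0, 2)

root op e1, invoked 1: fresh clock plus thr2's own tick → (0, 0, 1)
root op e5, invoked 8: fresh clock plus thr1's own tick → (0, 1, 0)
root op e2, invoked 3: fresh clock plus thr0's own tick → (1, 0, 0)
e3, invoked 5, takes VC(e1)=(0, 0, 1) under max, adds 1 for thr2 → (0, 0, 2)
e4, invoked 7, takes VC(e3)=(0, 0, 2) under max, adds 1 for thr2 → (0, 0, 3)
e6, invoked 10, takes VC(e4)=(0, 0, 3) under max, adds 1 for thr2 → (0, 0, 4)
target: VC(e3) = (0, 0, 2)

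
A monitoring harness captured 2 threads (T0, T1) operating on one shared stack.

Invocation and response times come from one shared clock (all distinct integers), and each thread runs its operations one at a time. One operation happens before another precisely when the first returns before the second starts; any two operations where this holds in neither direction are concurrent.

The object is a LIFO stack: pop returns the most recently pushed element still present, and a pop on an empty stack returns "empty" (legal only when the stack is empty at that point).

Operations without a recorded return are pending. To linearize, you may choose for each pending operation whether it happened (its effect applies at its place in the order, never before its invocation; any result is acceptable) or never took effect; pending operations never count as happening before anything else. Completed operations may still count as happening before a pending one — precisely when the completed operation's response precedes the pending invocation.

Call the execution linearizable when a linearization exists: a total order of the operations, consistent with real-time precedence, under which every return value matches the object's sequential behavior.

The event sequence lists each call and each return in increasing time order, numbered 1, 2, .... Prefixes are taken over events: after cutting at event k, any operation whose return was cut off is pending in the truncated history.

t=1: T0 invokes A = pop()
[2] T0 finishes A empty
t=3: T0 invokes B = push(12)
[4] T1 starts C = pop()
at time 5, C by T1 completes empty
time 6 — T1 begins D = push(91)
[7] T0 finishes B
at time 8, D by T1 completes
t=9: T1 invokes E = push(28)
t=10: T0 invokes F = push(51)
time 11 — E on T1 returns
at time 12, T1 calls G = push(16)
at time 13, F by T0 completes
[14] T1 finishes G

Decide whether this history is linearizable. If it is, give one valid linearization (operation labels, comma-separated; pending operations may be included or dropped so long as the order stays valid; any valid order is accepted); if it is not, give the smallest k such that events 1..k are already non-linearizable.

linearizable — witness: A, C, B, D, E, F, G

1. A pop() → empty, leaving stack <>
2. C pop() → empty, leaving stack <>
3. B push(12), leaving stack <12>
4. D push(91), leaving stack <12,91>
5. E push(28), leaving stack <12,91,28>
6. F push(51), leaving stack <12,91,28,51>
7. G push(16), leaving stack <12,91,28,51,16>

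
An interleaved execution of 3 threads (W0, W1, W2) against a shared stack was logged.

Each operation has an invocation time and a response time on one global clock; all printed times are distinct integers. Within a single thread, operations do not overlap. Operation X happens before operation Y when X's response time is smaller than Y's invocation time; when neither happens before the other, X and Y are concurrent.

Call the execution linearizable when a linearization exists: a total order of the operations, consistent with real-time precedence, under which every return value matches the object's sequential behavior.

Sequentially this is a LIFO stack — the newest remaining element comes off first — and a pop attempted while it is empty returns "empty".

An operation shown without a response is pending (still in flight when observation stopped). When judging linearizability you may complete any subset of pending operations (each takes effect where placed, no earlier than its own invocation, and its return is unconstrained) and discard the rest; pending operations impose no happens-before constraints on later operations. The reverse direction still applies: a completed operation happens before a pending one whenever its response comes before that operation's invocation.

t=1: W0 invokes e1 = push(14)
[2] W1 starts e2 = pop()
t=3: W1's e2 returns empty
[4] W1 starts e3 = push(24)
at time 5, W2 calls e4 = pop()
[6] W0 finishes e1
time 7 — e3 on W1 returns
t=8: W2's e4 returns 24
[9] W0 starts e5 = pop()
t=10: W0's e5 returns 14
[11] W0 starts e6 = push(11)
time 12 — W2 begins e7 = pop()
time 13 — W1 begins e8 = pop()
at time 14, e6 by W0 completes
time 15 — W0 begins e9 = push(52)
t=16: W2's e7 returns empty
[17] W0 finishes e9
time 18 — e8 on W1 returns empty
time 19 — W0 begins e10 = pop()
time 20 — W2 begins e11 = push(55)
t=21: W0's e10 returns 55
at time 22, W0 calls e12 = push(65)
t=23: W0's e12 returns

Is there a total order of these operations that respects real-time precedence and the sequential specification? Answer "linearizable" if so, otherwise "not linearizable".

witness order: e2, e1, e3, e4, e5, e7, e8, e6, e9, e11, e10, e12
step 1: e2 pop() → empty — stack <>
step 2: e1 push(14) — stack <14>
step 3: e3 push(24) — stack <14,24>
step 4: e4 pop() → 24 — stack <14>
step 5: e5 pop() → 14 — stack <>
step 6: e7 pop() → empty — stack <>
step 7: e8 pop() → empty — stack <>
step 8: e6 push(11) — stack <11>
step 9: e9 push(52) — stack <11,52>
step 10: e11 push(55) (pending, included) — stack <11,52,55>
step 11: e10 pop() → 55 — stack <11,52>
step 12: e12 push(65) — stack <11,52,65>

linearizable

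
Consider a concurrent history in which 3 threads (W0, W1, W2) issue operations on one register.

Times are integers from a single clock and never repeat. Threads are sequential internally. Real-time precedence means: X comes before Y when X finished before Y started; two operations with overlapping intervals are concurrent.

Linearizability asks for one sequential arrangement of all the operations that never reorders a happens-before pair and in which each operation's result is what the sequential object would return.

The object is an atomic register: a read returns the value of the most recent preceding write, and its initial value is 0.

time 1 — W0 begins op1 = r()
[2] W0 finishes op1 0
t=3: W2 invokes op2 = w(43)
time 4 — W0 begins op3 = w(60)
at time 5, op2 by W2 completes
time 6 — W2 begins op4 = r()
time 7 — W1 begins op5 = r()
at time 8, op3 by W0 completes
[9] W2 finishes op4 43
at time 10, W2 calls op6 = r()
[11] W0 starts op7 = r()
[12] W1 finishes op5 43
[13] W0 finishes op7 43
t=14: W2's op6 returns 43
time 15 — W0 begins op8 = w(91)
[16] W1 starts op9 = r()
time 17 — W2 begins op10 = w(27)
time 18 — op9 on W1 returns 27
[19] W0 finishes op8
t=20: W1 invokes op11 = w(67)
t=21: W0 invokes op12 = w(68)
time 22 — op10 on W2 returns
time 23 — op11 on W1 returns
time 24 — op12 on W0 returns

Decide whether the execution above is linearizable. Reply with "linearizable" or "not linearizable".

one valid linearization: op1, op3, op2, op4, op5, op6, op7, op8, op10, op9, op11, op12
after step 1 (op1 r() → 0): value 0
after step 2 (op3 w(60)): value 60
after step 3 (op2 w(43)): value 43
after step 4 (op4 r() → 43): value 43
after step 5 (op5 r() → 43): value 43
after step 6 (op6 r() → 43): value 43
after step 7 (op7 r() → 43): value 43
after step 8 (op8 w(91)): value 91
after step 9 (op10 w(27)): value 27
after step 10 (op9 r() → 27): value 27
after step 11 (op11 w(67)): value 67
after step 12 (op12 w(68)): value 68

linearizable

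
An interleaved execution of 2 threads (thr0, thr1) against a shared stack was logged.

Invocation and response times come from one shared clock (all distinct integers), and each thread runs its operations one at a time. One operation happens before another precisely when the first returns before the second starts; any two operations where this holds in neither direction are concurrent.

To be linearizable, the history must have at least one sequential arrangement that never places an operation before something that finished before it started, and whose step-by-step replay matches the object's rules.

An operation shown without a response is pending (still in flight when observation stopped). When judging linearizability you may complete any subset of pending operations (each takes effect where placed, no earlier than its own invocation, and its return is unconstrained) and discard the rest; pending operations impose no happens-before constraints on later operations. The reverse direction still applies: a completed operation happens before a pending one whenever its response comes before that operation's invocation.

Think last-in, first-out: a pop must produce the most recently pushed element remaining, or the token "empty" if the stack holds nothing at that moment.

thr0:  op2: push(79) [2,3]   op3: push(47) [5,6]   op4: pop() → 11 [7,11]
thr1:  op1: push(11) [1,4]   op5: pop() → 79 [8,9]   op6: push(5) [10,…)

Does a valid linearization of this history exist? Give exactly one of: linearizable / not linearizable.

not linearizable

events 1..10 are fine; event 11 — the response of op4 at time 11 — makes the prefix non-linearizable
every one of the 4 real-time-consistent orders over 5 completed stack ops fails the sequential spec
completion choices over the 1 pending operation (op6) were checked; none helps
for example op1, op2, op3, op4, op5 (pending dropped) fails at step 4: op4 pop() → 11 is not legal there
for example op1, op2, op3, op5, op4 (pending dropped) fails at step 4: op5 pop() → 79 is not legal there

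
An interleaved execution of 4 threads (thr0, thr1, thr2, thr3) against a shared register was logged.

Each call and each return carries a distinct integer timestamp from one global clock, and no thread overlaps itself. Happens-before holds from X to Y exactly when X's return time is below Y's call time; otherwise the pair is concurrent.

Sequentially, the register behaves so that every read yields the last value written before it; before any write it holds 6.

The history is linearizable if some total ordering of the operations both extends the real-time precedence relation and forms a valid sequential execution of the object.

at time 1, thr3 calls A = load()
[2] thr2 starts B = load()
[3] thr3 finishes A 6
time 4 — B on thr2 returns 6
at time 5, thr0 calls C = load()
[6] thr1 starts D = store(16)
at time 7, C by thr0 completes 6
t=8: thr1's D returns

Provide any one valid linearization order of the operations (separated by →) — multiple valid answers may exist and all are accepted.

1. A load() → 6, leaving value 6
2. B load() → 6, leaving value 6
3. C load() → 6, leaving value 6
4. D store(16), leaving value 16

A → B → C → D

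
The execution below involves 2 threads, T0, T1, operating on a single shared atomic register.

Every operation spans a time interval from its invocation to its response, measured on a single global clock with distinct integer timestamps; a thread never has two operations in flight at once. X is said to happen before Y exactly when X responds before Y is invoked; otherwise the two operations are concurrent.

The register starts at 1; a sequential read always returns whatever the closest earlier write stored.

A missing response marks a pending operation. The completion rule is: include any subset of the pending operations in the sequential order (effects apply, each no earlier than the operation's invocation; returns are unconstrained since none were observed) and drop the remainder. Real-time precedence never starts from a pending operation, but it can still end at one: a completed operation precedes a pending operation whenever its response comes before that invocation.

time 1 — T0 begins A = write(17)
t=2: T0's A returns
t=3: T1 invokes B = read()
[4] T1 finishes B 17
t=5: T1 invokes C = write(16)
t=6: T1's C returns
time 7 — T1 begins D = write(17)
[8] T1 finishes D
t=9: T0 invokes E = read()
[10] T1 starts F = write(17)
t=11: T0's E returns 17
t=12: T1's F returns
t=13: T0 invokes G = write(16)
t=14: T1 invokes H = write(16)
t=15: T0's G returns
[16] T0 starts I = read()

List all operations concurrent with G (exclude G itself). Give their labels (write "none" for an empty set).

H

G spans [13,15]: anything still running between times 13 and 15 counts as concurrent
A [1,2]: before
B [3,4]: before
C [5,6]: before
D [7,8]: before
E [9,11]: before
F [10,12]: before
H [14,…): concurrent
I [16,…): after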